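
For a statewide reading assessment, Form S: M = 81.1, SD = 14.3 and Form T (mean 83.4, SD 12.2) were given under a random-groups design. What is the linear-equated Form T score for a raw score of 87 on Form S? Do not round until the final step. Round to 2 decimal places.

88.43

Linear equating: y = (SD_Y/SD_X)(x − M_X) + M_Y
y = (12.2/14.3)(87 − 81.1) + 83.4
y = 0.853147 × 5.9 + 83.4 = 5.0336 + 83.4 = 88.43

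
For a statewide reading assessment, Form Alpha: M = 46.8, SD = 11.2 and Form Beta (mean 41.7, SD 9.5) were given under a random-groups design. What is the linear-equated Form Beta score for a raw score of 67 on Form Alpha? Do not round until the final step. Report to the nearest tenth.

58.8

Linear equating: y = (SD_Y/SD_X)(x − M_X) + M_Y
y = (9.5/11.2)(67 − 46.8) + 41.7
y = 0.848214 × 20.2 + 41.7 = 17.1339 + 41.7 = 58.8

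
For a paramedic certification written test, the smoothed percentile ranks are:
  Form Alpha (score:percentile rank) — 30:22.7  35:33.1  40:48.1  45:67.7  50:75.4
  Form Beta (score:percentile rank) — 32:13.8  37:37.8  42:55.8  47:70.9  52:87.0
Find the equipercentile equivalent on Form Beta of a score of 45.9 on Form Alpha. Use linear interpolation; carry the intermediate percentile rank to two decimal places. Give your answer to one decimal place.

46.4

PR of 45.9 on Form Alpha: 67.7 + (45.9 − 45)/(50 − 45) × (75.4 − 67.7) = 69.09
On Form Beta, PR 69.09 falls between score 42 (PR 55.8) and 47 (PR 70.9).
Interpolate: 42 + (69.09 − 55.8)/(70.9 − 55.8) × (47 − 42) = 46.4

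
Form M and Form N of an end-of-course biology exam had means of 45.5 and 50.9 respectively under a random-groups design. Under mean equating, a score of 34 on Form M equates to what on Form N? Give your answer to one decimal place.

39.4

Mean equating: y = x + (M_Y − M_X) = 34 + (50.9 − 45.5) = 39.4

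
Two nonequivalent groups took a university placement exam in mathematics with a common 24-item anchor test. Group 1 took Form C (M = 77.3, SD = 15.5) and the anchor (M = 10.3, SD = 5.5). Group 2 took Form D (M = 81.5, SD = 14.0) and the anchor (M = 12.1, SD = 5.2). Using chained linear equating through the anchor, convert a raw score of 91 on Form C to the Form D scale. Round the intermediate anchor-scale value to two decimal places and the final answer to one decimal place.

Form C → anchor (Group 1): v = (5.5/15.5)(91 − 77.3) + 10.3 = 15.16
anchor → Form D (Group 2): y = (14.0/5.2)(15.16 − 12.1) + 81.5 = 89.7

89.7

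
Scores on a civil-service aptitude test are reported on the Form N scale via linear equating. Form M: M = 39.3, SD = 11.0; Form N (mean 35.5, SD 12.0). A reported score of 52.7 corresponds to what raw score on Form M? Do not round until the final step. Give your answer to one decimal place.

Invert y = (SD_Y/SD_X)(x − M_X) + M_Y:
x = (SD_X/SD_Y)(y − M_Y) + M_X = (11.0/12.0)(52.7 − 35.5) + 39.3
x = 0.916667 × 17.200 + 39.3 = 55.1

55.1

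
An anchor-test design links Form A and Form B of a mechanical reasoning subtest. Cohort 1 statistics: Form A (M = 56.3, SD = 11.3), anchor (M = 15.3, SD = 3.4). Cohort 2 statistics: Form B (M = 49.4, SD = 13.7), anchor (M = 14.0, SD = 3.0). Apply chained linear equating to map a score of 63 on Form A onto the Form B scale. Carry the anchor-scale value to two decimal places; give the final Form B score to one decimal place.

Form A → anchor (Cohort 1): v = (3.4/11.3)(63 − 56.3) + 15.3 = 17.32
anchor → Form B (Cohort 2): y = (13.7/3.0)(17.32 − 14.0) + 49.4 = 64.6

64.6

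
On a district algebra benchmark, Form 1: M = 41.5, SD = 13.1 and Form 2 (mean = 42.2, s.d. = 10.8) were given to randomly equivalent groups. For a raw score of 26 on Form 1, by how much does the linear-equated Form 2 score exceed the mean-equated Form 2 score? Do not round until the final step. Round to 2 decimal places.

Mean-equated: 26 + (42.2 − 41.5) = 26.70
Linear-equated: (10.8/13.1)(26 − 41.5) + 42.2 = 29.421
Difference = 29.421 − 26.70 = 2.72

2.72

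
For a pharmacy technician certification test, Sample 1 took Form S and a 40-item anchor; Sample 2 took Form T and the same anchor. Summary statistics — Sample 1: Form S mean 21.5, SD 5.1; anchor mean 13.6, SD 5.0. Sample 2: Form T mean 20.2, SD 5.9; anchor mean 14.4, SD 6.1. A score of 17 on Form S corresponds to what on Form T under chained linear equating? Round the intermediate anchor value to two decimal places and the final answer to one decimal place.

15.2

Form S → anchor (Sample 1): v = (5.0/5.1)(17 − 21.5) + 13.6 = 9.19
anchor → Form T (Sample 2): y = (5.9/6.1)(9.19 − 14.4) + 20.2 = 15.2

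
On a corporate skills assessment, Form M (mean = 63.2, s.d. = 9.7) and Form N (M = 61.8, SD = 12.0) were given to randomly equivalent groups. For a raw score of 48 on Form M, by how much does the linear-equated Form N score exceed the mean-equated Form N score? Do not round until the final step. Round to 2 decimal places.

Mean-equated: 48 + (61.8 − 63.2) = 46.60
Linear-equated: (12.0/9.7)(48 − 63.2) + 61.8 = 42.996
Difference = 42.996 − 46.60 = -3.60

-3.60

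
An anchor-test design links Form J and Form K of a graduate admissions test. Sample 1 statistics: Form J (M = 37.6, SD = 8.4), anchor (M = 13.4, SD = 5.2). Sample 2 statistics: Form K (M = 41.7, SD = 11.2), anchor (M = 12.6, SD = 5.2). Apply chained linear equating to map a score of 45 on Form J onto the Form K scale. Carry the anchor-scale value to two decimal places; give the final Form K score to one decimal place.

53.3

Form J → anchor (Sample 1): v = (5.2/8.4)(45 − 37.6) + 13.4 = 17.98
anchor → Form K (Sample 2): y = (11.2/5.2)(17.98 − 12.6) + 41.7 = 53.3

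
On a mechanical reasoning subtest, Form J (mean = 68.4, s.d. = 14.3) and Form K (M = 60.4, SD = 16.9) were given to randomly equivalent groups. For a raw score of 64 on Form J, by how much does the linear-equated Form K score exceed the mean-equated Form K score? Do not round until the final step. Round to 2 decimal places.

-0.80

Mean-equated: 64 + (60.4 − 68.4) = 56.00
Linear-equated: (16.9/14.3)(64 − 68.4) + 60.4 = 55.200
Difference = 55.200 − 56.00 = -0.80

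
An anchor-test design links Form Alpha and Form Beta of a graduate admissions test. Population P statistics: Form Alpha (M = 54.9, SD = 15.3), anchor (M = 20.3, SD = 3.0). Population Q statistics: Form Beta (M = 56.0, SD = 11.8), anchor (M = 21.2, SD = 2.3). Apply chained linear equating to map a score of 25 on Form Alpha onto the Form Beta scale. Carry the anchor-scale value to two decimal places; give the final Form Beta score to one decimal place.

21.3

Form Alpha → anchor (Population P): v = (3.0/15.3)(25 − 54.9) + 20.3 = 14.44
anchor → Form Beta (Population Q): y = (11.8/2.3)(14.44 − 21.2) + 56.0 = 21.3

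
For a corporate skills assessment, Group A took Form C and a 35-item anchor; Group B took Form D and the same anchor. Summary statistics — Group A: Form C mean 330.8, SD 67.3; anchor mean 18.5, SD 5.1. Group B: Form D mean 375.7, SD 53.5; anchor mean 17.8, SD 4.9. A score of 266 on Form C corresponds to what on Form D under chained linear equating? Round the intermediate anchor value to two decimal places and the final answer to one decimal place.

329.7

Form C → anchor (Group A): v = (5.1/67.3)(266 − 330.8) + 18.5 = 13.59
anchor → Form D (Group B): y = (53.5/4.9)(13.59 − 17.8) + 375.7 = 329.7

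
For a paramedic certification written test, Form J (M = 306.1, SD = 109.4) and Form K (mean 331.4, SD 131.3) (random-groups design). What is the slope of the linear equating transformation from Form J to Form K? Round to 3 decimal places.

A = SD_Y / SD_X = 131.3 / 109.4 = 1.200

1.200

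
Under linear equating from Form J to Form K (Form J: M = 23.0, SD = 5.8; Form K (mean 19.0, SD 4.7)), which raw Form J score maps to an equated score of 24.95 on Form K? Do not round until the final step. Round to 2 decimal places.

30.34

Invert y = (SD_Y/SD_X)(x − M_X) + M_Y:
x = (SD_X/SD_Y)(y − M_Y) + M_X = (5.8/4.7)(24.95 − 19.0) + 23.0
x = 1.234043 × 5.950 + 23.0 = 30.34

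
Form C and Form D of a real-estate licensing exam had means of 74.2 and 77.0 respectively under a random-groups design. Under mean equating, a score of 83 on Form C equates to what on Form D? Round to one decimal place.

Mean equating: y = x + (M_Y − M_X) = 83 + (77.0 − 74.2) = 85.8

85.8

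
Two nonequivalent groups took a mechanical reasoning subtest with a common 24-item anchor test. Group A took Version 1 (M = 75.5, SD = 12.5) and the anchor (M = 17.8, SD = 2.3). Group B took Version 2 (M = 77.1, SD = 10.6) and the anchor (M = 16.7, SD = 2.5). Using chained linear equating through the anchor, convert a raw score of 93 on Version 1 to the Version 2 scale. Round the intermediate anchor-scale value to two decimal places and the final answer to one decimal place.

95.4

Version 1 → anchor (Group A): v = (2.3/12.5)(93 − 75.5) + 17.8 = 21.02
anchor → Version 2 (Group B): y = (10.6/2.5)(21.02 − 16.7) + 77.1 = 95.4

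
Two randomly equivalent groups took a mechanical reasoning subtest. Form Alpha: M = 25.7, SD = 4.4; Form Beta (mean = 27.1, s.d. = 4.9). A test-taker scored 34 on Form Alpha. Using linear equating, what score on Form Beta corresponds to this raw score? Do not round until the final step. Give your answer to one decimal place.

36.3

Linear equating: y = (SD_Y/SD_X)(x − M_X) + M_Y
y = (4.9/4.4)(34 − 25.7) + 27.1
y = 1.113636 × 8.3 + 27.1 = 9.2432 + 27.1 = 36.3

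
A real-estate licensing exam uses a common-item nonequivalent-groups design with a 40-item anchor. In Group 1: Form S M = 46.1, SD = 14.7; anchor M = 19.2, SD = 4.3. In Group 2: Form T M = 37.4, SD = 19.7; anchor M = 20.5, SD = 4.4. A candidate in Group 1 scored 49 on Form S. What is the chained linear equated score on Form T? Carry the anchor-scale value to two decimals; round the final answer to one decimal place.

Form S → anchor (Group 1): v = (4.3/14.7)(49 − 46.1) + 19.2 = 20.05
anchor → Form T (Group 2): y = (19.7/4.4)(20.05 − 20.5) + 37.4 = 35.4

35.4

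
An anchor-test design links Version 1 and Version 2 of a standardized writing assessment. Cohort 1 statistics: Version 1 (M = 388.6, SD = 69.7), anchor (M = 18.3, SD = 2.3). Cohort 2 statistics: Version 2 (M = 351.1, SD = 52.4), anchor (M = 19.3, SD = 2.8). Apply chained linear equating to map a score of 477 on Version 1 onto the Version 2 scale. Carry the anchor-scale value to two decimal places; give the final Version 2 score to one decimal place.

Version 1 → anchor (Cohort 1): v = (2.3/69.7)(477 − 388.6) + 18.3 = 21.22
anchor → Version 2 (Cohort 2): y = (52.4/2.8)(21.22 − 19.3) + 351.1 = 387.0

387.0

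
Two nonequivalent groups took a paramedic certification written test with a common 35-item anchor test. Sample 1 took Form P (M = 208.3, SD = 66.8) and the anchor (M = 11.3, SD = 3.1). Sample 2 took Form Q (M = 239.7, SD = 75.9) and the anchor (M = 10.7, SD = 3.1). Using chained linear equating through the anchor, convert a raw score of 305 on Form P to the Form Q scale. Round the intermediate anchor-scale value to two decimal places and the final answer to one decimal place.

364.3

Form P → anchor (Sample 1): v = (3.1/66.8)(305 − 208.3) + 11.3 = 15.79
anchor → Form Q (Sample 2): y = (75.9/3.1)(15.79 − 10.7) + 239.7 = 364.3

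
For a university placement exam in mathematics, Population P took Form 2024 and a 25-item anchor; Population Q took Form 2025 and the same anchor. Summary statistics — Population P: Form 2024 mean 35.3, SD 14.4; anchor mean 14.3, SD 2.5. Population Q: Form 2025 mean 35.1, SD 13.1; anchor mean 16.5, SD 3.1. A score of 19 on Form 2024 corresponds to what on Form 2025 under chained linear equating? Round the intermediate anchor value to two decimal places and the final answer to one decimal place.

13.8

Form 2024 → anchor (Population P): v = (2.5/14.4)(19 − 35.3) + 14.3 = 11.47
anchor → Form 2025 (Population Q): y = (13.1/3.1)(11.47 − 16.5) + 35.1 = 13.8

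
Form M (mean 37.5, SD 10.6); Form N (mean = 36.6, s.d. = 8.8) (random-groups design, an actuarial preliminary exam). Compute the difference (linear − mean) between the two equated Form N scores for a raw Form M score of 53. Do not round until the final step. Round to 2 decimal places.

-2.63

Mean-equated: 53 + (36.6 − 37.5) = 52.10
Linear-equated: (8.8/10.6)(53 − 37.5) + 36.6 = 49.468
Difference = 49.468 − 52.10 = -2.63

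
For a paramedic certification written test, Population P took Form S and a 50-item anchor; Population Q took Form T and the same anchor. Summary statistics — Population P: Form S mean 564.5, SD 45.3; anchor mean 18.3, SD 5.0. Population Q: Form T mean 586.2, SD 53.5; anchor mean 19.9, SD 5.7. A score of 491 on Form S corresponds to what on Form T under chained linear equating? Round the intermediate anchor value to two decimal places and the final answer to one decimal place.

Form S → anchor (Population P): v = (5.0/45.3)(491 − 564.5) + 18.3 = 10.19
anchor → Form T (Population Q): y = (53.5/5.7)(10.19 − 19.9) + 586.2 = 495.1

495.1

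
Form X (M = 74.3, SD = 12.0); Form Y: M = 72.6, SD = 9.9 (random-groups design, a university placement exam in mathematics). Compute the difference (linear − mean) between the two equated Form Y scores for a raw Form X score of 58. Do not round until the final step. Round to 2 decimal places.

2.85

Mean-equated: 58 + (72.6 − 74.3) = 56.30
Linear-equated: (9.9/12.0)(58 − 74.3) + 72.6 = 59.152
Difference = 59.152 − 56.30 = 2.85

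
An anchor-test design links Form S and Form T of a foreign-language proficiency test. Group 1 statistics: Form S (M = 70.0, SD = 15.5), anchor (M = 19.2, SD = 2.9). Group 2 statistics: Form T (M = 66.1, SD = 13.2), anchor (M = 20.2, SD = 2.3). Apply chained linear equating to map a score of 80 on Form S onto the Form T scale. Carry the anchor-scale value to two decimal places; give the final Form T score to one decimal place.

71.1

Form S → anchor (Group 1): v = (2.9/15.5)(80 − 70.0) + 19.2 = 21.07
anchor → Form T (Group 2): y = (13.2/2.3)(21.07 − 20.2) + 66.1 = 71.1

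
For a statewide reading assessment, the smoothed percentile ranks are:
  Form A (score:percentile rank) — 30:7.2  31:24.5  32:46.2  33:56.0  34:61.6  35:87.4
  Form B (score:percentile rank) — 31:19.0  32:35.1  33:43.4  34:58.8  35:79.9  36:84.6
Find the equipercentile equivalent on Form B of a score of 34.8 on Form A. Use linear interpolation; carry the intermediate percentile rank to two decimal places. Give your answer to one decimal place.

35.5

PR of 34.8 on Form A: 61.6 + (34.8 − 34)/(35 − 34) × (87.4 − 61.6) = 82.24
On Form B, PR 82.24 falls between score 35 (PR 79.9) and 36 (PR 84.6).
Interpolate: 35 + (82.24 − 79.9)/(84.6 − 79.9) × (36 − 35) = 35.5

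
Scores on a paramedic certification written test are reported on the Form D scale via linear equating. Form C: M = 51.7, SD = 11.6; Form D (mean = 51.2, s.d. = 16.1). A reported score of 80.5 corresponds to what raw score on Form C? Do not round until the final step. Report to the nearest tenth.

Invert y = (SD_Y/SD_X)(x − M_X) + M_Y:
x = (SD_X/SD_Y)(y − M_Y) + M_X = (11.6/16.1)(80.5 − 51.2) + 51.7
x = 0.720497 × 29.300 + 51.7 = 72.8

72.8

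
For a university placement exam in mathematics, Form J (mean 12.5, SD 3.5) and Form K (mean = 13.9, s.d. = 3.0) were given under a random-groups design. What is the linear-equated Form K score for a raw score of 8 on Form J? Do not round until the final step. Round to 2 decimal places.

Linear equating: y = (SD_Y/SD_X)(x − M_X) + M_Y
y = (3.0/3.5)(8 − 12.5) + 13.9
y = 0.857143 × -4.5 + 13.9 = -3.8571 + 13.9 = 10.04

10.04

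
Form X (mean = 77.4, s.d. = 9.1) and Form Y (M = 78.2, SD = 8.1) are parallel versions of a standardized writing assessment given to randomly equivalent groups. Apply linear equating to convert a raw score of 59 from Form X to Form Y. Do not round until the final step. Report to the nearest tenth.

61.8

Linear equating: y = (SD_Y/SD_X)(x − M_X) + M_Y
y = (8.1/9.1)(59 − 77.4) + 78.2
y = 0.890110 × -18.4 + 78.2 = -16.3780 + 78.2 = 61.8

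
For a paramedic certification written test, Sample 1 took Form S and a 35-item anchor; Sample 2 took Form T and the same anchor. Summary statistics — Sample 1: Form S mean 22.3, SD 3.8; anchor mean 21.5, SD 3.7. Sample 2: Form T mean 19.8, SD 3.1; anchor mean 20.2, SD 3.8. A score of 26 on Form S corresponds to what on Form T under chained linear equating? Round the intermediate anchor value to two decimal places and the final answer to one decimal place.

23.8

Form S → anchor (Sample 1): v = (3.7/3.8)(26 − 22.3) + 21.5 = 25.10
anchor → Form T (Sample 2): y = (3.1/3.8)(25.10 − 20.2) + 19.8 = 23.8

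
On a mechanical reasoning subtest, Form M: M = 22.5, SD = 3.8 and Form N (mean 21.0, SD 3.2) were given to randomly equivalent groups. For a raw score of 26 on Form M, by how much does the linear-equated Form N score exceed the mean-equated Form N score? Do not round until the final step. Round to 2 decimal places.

Mean-equated: 26 + (21.0 − 22.5) = 24.50
Linear-equated: (3.2/3.8)(26 − 22.5) + 21.0 = 23.947
Difference = 23.947 − 24.50 = -0.55

-0.55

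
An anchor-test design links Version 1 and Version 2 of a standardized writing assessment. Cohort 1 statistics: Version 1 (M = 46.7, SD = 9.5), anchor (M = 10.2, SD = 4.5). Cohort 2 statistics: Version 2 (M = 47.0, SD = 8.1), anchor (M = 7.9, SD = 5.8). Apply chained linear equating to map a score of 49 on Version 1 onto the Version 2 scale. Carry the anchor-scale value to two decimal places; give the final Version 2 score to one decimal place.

Version 1 → anchor (Cohort 1): v = (4.5/9.5)(49 − 46.7) + 10.2 = 11.29
anchor → Version 2 (Cohort 2): y = (8.1/5.8)(11.29 − 7.9) + 47.0 = 51.7

51.7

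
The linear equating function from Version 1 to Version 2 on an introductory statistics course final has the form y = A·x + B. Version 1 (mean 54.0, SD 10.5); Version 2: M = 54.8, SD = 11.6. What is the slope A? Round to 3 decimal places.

A = SD_Y / SD_X = 11.6 / 10.5 = 1.105

1.105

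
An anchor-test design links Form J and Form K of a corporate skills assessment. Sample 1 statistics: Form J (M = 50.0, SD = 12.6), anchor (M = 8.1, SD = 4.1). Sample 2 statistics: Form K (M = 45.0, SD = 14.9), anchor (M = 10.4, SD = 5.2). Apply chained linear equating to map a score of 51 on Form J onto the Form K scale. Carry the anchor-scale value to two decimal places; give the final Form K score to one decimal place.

Form J → anchor (Sample 1): v = (4.1/12.6)(51 − 50.0) + 8.1 = 8.43
anchor → Form K (Sample 2): y = (14.9/5.2)(8.43 − 10.4) + 45.0 = 39.4

39.4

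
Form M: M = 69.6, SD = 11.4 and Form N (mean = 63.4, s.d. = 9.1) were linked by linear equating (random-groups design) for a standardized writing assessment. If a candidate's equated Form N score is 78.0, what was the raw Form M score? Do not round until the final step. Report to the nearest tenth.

87.9

Invert y = (SD_Y/SD_X)(x − M_X) + M_Y:
x = (SD_X/SD_Y)(y − M_Y) + M_X = (11.4/9.1)(78.0 − 63.4) + 69.6
x = 1.252747 × 14.600 + 69.6 = 87.9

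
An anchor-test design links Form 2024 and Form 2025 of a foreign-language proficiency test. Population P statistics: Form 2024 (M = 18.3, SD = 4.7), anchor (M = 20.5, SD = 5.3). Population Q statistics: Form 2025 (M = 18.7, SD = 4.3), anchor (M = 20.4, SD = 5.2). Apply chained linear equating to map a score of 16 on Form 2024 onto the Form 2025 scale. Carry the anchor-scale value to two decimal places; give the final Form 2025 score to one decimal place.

16.6

Form 2024 → anchor (Population P): v = (5.3/4.7)(16 − 18.3) + 20.5 = 17.91
anchor → Form 2025 (Population Q): y = (4.3/5.2)(17.91 − 20.4) + 18.7 = 16.6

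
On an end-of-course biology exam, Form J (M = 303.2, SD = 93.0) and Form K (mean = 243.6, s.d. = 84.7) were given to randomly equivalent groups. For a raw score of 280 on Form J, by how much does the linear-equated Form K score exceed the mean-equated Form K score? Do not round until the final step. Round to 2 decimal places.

2.07

Mean-equated: 280 + (243.6 − 303.2) = 220.40
Linear-equated: (84.7/93.0)(280 − 303.2) + 243.6 = 222.471
Difference = 222.471 − 220.40 = 2.07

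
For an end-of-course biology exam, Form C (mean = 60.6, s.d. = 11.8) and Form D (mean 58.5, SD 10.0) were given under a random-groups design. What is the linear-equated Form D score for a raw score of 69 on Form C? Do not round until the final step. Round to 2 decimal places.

Linear equating: y = (SD_Y/SD_X)(x − M_X) + M_Y
y = (10.0/11.8)(69 − 60.6) + 58.5
y = 0.847458 × 8.4 + 58.5 = 7.1186 + 58.5 = 65.62

65.62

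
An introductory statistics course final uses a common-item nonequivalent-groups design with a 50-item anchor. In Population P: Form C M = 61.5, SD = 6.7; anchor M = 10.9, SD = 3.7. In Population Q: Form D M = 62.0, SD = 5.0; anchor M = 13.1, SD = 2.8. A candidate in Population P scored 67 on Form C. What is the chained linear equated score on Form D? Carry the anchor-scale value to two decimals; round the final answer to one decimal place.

63.5

Form C → anchor (Population P): v = (3.7/6.7)(67 − 61.5) + 10.9 = 13.94
anchor → Form D (Population Q): y = (5.0/2.8)(13.94 − 13.1) + 62.0 = 63.5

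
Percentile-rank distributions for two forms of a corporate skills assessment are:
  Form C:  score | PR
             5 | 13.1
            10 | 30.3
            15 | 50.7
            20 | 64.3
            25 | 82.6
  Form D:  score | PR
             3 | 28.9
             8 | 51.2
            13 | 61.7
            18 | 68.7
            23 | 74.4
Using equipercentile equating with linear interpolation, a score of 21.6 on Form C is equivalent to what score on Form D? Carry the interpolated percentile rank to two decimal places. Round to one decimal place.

PR of 21.6 on Form C: 64.3 + (21.6 − 20)/(25 − 20) × (82.6 − 64.3) = 70.16
On Form D, PR 70.16 falls between score 18 (PR 68.7) and 23 (PR 74.4).
Interpolate: 18 + (70.16 − 68.7)/(74.4 − 68.7) × (23 − 18) = 19.3

19.3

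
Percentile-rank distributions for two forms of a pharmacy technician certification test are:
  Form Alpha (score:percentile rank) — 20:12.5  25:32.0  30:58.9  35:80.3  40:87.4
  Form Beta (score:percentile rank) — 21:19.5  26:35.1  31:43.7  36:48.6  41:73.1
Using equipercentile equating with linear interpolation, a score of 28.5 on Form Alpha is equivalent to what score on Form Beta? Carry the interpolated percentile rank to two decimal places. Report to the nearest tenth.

36.5

PR of 28.5 on Form Alpha: 32.0 + (28.5 − 25)/(30 − 25) × (58.9 − 32.0) = 50.83
On Form Beta, PR 50.83 falls between score 36 (PR 48.6) and 41 (PR 73.1).
Interpolate: 36 + (50.83 − 48.6)/(73.1 − 48.6) × (41 − 36) = 36.5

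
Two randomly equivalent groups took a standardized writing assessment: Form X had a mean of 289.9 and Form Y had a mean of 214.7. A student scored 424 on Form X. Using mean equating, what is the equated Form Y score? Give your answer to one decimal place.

348.8

Mean equating: y = x + (M_Y − M_X) = 424 + (214.7 − 289.9) = 348.8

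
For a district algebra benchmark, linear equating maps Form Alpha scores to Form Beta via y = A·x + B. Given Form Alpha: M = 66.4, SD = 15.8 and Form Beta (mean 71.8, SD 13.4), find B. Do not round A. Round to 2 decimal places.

A = SD_Y / SD_X = 13.4 / 15.8 = 0.848101
B = M_Y − A·M_X = 71.8 − 0.848101 × 66.4 = 15.49

15.49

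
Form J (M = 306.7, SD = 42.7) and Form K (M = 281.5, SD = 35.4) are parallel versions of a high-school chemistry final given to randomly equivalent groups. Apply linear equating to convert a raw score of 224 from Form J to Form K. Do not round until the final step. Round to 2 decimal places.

212.94

Linear equating: y = (SD_Y/SD_X)(x − M_X) + M_Y
y = (35.4/42.7)(224 − 306.7) + 281.5
y = 0.829040 × -82.7 + 281.5 = -68.5616 + 281.5 = 212.94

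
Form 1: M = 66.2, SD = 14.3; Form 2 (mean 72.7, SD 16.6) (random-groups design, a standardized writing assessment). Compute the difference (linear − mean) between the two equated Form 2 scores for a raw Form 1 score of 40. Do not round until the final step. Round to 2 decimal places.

-4.21

Mean-equated: 40 + (72.7 − 66.2) = 46.50
Linear-equated: (16.6/14.3)(40 − 66.2) + 72.7 = 42.286
Difference = 42.286 − 46.50 = -4.21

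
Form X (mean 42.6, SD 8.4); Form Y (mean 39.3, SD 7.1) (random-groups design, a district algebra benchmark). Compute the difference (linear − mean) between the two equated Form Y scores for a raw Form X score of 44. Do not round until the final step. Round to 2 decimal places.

Mean-equated: 44 + (39.3 − 42.6) = 40.70
Linear-equated: (7.1/8.4)(44 − 42.6) + 39.3 = 40.483
Difference = 40.483 − 40.70 = -0.22

-0.22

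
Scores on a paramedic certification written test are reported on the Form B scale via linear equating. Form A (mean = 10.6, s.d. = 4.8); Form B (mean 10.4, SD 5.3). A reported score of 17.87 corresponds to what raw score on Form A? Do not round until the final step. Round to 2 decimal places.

Invert y = (SD_Y/SD_X)(x − M_X) + M_Y:
x = (SD_X/SD_Y)(y − M_Y) + M_X = (4.8/5.3)(17.87 − 10.4) + 10.6
x = 0.905660 × 7.470 + 10.6 = 17.37

17.37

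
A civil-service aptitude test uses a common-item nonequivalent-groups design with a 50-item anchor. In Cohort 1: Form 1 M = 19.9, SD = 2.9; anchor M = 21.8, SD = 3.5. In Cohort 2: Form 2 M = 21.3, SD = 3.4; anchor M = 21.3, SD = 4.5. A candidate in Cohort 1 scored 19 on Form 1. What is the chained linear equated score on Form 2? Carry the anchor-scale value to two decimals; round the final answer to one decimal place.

Form 1 → anchor (Cohort 1): v = (3.5/2.9)(19 − 19.9) + 21.8 = 20.71
anchor → Form 2 (Cohort 2): y = (3.4/4.5)(20.71 − 21.3) + 21.3 = 20.9

20.9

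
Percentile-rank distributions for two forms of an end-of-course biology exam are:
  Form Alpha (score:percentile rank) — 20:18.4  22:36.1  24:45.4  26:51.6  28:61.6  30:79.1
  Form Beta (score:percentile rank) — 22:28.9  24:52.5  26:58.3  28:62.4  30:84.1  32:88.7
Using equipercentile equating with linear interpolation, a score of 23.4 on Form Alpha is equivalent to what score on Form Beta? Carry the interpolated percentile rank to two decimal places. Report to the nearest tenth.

23.2

PR of 23.4 on Form Alpha: 36.1 + (23.4 − 22)/(24 − 22) × (45.4 − 36.1) = 42.61
On Form Beta, PR 42.61 falls between score 22 (PR 28.9) and 24 (PR 52.5).
Interpolate: 22 + (42.61 − 28.9)/(52.5 − 28.9) × (24 − 22) = 23.2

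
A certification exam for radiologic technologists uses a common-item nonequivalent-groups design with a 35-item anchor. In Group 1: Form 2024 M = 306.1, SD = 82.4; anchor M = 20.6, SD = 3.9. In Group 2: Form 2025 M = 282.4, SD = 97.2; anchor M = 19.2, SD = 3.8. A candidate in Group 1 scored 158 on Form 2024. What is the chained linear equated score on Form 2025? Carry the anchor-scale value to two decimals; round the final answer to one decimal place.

138.9

Form 2024 → anchor (Group 1): v = (3.9/82.4)(158 − 306.1) + 20.6 = 13.59
anchor → Form 2025 (Group 2): y = (97.2/3.8)(13.59 − 19.2) + 282.4 = 138.9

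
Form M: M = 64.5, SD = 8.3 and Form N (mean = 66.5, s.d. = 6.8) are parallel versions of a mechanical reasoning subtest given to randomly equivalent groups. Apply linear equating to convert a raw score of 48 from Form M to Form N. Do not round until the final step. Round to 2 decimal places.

52.98

Linear equating: y = (SD_Y/SD_X)(x − M_X) + M_Y
y = (6.8/8.3)(48 − 64.5) + 66.5
y = 0.819277 × -16.5 + 66.5 = -13.5181 + 66.5 = 52.98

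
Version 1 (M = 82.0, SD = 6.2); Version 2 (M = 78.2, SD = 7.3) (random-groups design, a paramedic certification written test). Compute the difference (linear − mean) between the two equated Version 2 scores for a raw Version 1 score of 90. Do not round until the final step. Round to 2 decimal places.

Mean-equated: 90 + (78.2 − 82.0) = 86.20
Linear-equated: (7.3/6.2)(90 − 82.0) + 78.2 = 87.619
Difference = 87.619 − 86.20 = 1.42

1.42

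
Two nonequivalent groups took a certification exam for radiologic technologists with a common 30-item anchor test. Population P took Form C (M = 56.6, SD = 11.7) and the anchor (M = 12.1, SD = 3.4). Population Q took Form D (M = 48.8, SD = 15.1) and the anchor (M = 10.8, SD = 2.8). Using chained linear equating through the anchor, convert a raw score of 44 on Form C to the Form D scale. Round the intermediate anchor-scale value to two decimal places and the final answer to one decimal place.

Form C → anchor (Population P): v = (3.4/11.7)(44 − 56.6) + 12.1 = 8.44
anchor → Form D (Population Q): y = (15.1/2.8)(8.44 − 10.8) + 48.8 = 36.1

36.1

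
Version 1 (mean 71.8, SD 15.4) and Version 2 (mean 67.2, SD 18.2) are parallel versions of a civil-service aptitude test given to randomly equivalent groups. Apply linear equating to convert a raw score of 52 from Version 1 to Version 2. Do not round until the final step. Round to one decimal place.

Linear equating: y = (SD_Y/SD_X)(x − M_X) + M_Y
y = (18.2/15.4)(52 − 71.8) + 67.2
y = 1.181818 × -19.8 + 67.2 = -23.4000 + 67.2 = 43.8

43.8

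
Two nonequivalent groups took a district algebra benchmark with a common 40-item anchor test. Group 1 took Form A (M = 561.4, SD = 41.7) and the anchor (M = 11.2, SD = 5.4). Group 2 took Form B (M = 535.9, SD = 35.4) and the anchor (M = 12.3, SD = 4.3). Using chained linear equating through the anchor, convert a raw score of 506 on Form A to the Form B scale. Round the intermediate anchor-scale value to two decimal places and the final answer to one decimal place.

Form A → anchor (Group 1): v = (5.4/41.7)(506 − 561.4) + 11.2 = 4.03
anchor → Form B (Group 2): y = (35.4/4.3)(4.03 − 12.3) + 535.9 = 467.8

467.8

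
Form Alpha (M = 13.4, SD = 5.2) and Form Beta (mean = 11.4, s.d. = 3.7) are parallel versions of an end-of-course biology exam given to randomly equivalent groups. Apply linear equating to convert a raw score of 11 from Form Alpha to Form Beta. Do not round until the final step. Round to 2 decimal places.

Linear equating: y = (SD_Y/SD_X)(x − M_X) + M_Y
y = (3.7/5.2)(11 − 13.4) + 11.4
y = 0.711538 × -2.4 + 11.4 = -1.7077 + 11.4 = 9.69

9.69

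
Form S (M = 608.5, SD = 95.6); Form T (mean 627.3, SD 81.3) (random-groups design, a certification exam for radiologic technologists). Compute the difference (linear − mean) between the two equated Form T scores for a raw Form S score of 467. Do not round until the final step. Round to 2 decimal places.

Mean-equated: 467 + (627.3 − 608.5) = 485.80
Linear-equated: (81.3/95.6)(467 − 608.5) + 627.3 = 506.966
Difference = 506.966 − 485.80 = 21.17

21.17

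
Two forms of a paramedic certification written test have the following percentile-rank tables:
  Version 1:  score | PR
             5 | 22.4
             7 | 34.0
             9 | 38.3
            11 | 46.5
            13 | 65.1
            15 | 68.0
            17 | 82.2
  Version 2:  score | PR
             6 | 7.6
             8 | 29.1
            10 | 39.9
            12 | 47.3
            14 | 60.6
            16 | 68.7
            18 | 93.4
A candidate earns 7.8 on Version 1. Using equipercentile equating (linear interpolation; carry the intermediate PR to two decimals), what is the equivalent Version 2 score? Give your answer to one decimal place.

9.2

PR of 7.8 on Version 1: 34.0 + (7.8 − 7)/(9 − 7) × (38.3 − 34.0) = 35.72
On Version 2, PR 35.72 falls between score 8 (PR 29.1) and 10 (PR 39.9).
Interpolate: 8 + (35.72 − 29.1)/(39.9 − 29.1) × (10 − 8) = 9.2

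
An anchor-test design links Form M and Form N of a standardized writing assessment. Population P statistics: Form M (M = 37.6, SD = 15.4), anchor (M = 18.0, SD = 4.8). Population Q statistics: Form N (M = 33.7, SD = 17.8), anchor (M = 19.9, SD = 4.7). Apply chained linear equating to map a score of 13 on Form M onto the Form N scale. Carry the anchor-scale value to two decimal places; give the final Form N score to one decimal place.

-2.5

Form M → anchor (Population P): v = (4.8/15.4)(13 − 37.6) + 18.0 = 10.33
anchor → Form N (Population Q): y = (17.8/4.7)(10.33 − 19.9) + 33.7 = -2.5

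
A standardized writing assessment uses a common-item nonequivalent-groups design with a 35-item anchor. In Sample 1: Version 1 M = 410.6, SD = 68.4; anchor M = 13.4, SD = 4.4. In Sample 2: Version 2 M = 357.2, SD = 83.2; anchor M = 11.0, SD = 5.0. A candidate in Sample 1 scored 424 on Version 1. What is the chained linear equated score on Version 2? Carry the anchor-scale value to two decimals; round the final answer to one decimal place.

411.4

Version 1 → anchor (Sample 1): v = (4.4/68.4)(424 − 410.6) + 13.4 = 14.26
anchor → Version 2 (Sample 2): y = (83.2/5.0)(14.26 − 11.0) + 357.2 = 411.4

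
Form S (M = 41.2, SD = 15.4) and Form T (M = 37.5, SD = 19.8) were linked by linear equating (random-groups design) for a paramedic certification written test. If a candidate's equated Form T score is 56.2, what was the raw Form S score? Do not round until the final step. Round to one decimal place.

55.7

Invert y = (SD_Y/SD_X)(x − M_X) + M_Y:
x = (SD_X/SD_Y)(y − M_Y) + M_X = (15.4/19.8)(56.2 − 37.5) + 41.2
x = 0.777778 × 18.700 + 41.2 = 55.7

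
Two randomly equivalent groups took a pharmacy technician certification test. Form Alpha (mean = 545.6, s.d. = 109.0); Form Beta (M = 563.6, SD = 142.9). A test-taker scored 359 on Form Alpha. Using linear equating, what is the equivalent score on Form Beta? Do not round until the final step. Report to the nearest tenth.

319.0

Linear equating: y = (SD_Y/SD_X)(x − M_X) + M_Y
y = (142.9/109.0)(359 − 545.6) + 563.6
y = 1.311009 × -186.6 + 563.6 = -244.6343 + 563.6 = 319.0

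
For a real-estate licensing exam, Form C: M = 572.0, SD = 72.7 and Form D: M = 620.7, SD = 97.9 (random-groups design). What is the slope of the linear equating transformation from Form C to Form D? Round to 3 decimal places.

1.347

A = SD_Y / SD_X = 97.9 / 72.7 = 1.347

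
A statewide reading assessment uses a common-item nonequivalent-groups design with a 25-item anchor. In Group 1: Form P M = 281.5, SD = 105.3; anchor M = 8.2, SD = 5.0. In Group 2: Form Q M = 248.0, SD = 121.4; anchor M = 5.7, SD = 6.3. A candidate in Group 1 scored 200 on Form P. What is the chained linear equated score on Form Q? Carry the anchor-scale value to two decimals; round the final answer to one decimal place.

Form P → anchor (Group 1): v = (5.0/105.3)(200 − 281.5) + 8.2 = 4.33
anchor → Form Q (Group 2): y = (121.4/6.3)(4.33 − 5.7) + 248.0 = 221.6

221.6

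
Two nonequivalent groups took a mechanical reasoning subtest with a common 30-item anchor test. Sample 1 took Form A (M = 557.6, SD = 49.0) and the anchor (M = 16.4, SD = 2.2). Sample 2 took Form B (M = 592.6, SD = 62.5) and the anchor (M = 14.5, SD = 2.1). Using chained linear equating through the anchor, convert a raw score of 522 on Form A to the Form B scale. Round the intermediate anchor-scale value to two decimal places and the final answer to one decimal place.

601.5

Form A → anchor (Sample 1): v = (2.2/49.0)(522 − 557.6) + 16.4 = 14.80
anchor → Form B (Sample 2): y = (62.5/2.1)(14.80 − 14.5) + 592.6 = 601.5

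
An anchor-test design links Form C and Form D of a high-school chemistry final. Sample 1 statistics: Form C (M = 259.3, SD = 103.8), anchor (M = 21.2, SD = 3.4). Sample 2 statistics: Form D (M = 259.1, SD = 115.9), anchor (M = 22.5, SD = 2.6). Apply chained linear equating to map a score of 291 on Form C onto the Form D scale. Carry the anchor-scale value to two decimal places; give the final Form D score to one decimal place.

Form C → anchor (Sample 1): v = (3.4/103.8)(291 − 259.3) + 21.2 = 22.24
anchor → Form D (Sample 2): y = (115.9/2.6)(22.24 − 22.5) + 259.1 = 247.5

247.5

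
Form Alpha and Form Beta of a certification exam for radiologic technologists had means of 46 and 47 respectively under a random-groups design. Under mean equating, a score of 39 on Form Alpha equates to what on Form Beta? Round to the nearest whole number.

Mean equating: y = x + (M_Y − M_X) = 39 + (47 − 46) = 40

40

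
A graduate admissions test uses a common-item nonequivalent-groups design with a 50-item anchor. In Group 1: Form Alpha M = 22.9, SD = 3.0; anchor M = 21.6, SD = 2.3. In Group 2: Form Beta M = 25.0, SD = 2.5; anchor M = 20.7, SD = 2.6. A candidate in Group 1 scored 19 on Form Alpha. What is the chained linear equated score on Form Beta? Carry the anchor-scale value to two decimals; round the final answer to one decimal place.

Form Alpha → anchor (Group 1): v = (2.3/3.0)(19 − 22.9) + 21.6 = 18.61
anchor → Form Beta (Group 2): y = (2.5/2.6)(18.61 − 20.7) + 25.0 = 23.0

23.0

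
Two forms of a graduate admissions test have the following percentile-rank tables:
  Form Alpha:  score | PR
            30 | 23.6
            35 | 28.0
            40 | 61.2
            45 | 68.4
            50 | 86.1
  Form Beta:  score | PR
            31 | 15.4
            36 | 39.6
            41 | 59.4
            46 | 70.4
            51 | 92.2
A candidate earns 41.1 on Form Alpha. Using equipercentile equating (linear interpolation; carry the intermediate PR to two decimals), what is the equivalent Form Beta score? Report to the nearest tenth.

PR of 41.1 on Form Alpha: 61.2 + (41.1 − 40)/(45 − 40) × (68.4 − 61.2) = 62.78
On Form Beta, PR 62.78 falls between score 41 (PR 59.4) and 46 (PR 70.4).
Interpolate: 41 + (62.78 − 59.4)/(70.4 − 59.4) × (46 − 41) = 42.5

42.5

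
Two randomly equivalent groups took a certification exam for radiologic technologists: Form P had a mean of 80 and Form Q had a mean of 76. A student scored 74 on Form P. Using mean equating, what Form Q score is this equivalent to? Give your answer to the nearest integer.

70

Mean equating: y = x + (M_Y − M_X) = 74 + (76 − 80) = 70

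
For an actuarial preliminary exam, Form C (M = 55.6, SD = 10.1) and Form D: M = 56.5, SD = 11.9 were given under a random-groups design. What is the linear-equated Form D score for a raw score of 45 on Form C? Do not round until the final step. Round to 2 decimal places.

Linear equating: y = (SD_Y/SD_X)(x − M_X) + M_Y
y = (11.9/10.1)(45 − 55.6) + 56.5
y = 1.178218 × -10.6 + 56.5 = -12.4891 + 56.5 = 44.01

44.01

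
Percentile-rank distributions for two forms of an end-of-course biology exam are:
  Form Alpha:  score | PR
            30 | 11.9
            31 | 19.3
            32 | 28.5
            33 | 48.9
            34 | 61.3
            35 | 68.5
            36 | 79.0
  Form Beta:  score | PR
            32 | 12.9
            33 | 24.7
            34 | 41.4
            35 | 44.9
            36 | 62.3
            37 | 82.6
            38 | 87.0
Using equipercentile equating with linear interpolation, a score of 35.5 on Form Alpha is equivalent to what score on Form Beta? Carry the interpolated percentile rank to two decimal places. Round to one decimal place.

PR of 35.5 on Form Alpha: 68.5 + (35.5 − 35)/(36 − 35) × (79.0 − 68.5) = 73.75
On Form Beta, PR 73.75 falls between score 36 (PR 62.3) and 37 (PR 82.6).
Interpolate: 36 + (73.75 − 62.3)/(82.6 − 62.3) × (37 − 36) = 36.6

36.6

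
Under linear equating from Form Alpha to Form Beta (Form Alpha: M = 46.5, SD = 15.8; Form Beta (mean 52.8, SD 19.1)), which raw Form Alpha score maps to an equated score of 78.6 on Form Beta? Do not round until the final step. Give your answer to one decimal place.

67.8

Invert y = (SD_Y/SD_X)(x − M_X) + M_Y:
x = (SD_X/SD_Y)(y − M_Y) + M_X = (15.8/19.1)(78.6 − 52.8) + 46.5
x = 0.827225 × 25.800 + 46.5 = 67.8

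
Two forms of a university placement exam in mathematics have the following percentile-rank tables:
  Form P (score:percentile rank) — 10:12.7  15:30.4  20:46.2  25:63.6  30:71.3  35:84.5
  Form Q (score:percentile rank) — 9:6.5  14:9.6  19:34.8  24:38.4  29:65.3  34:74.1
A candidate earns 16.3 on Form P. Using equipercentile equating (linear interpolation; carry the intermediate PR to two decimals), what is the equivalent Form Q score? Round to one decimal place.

18.9

PR of 16.3 on Form P: 30.4 + (16.3 − 15)/(20 − 15) × (46.2 − 30.4) = 34.51
On Form Q, PR 34.51 falls between score 14 (PR 9.6) and 19 (PR 34.8).
Interpolate: 14 + (34.51 − 9.6)/(34.8 − 9.6) × (19 − 14) = 18.9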